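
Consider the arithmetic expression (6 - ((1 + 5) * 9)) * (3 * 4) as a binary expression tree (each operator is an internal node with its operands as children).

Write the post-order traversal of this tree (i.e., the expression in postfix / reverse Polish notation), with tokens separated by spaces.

6 1 5 + 9 * - 3 4 * *

Post-order on an expression tree gives postfix notation: for each operator, emit left operand, right operand, then the operator.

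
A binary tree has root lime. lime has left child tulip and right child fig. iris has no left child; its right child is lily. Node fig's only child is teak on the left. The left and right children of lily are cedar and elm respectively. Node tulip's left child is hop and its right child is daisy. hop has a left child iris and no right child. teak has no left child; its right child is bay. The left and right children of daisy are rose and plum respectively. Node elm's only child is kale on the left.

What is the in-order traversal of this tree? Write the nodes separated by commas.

In-order visits the left subtree, then the node, then the right subtree.
At lime: go left to tulip.
  At tulip: go left to hop.
    At hop: go left to iris.
      At iris: no left child.
      Visit iris.
      At iris: go right to lily.
        At lily: go left to cedar.
          cedar is a leaf — visit cedar.
        Visit lily.
        At lily: go right to elm.
          At elm: go left to kale.
            kale is a leaf — visit kale.
          Visit elm.
          At elm: no right child.
    Visit hop.
    At hop: no right child.
  Visit tulip.
  At tulip: go right to daisy.
    At daisy: go left to rose.
      rose is a leaf — visit rose.
    Visit daisy.
    At daisy: go right to plum.
      plum is a leaf — visit plum.
Visit lime.
At lime: go right to fig.
  At fig: go left to teak.
    At teak: no left child.
    Visit teak.
    At teak: go right to bay.
      bay is a leaf — visit bay.
  Visit fig.
  At fig: no right child.

iris, cedar, lily, kale, elm, hop, tulip, rose, daisy, plum, lime, teak, bay, fig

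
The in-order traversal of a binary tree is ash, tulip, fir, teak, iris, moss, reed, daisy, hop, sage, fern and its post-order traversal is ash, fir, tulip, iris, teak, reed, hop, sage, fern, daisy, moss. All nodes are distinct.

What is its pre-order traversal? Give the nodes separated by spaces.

moss teak tulip ash fir iris daisy reed fern sage hop

The last element of post-order is the root; it splits in-order into left and right subtrees.
Root moss: left subtree has 5 nodes {ash, tulip, fir, teak, iris}, right has 5 {reed, daisy, hop, sage, fern}.
  Root teak: left subtree has 3 nodes {ash, tulip, fir}, right has 1 {iris}.
    Root tulip: left subtree has 1 node {ash}, right has 1 {fir}.
  Root daisy: left subtree has 1 node {reed}, right has 3 {hop, sage, fern}.
    Root fern: left subtree has 2 nodes {hop, sage}, right has 0 { }.
      Root sage: left subtree has 1 node {hop}, right has 0 { }.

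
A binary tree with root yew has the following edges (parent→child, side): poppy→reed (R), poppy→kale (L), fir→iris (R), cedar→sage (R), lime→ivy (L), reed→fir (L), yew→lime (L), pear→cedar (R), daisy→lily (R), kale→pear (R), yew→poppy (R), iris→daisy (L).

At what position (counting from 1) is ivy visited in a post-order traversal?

1

Post-order visits the left subtree, then the right subtree, then the node.
At yew: go left to lime.
  At lime: go left to ivy.
    ivy is a leaf — visit ivy.
  At lime: no right child.
  Visit lime.
At yew: go right to poppy.
  At poppy: go left to kale.
    At kale: no left child.
    At kale: go right to pear.
      At pear: no left child.
      At pear: go right to cedar.
        At cedar: no left child.
        At cedar: go right to sage.
          sage is a leaf — visit sage.
        Visit cedar.
      Visit pear.
    Visit kale.
  At poppy: go right to reed.
    At reed: go left to fir.
      At fir: no left child.
      At fir: go right to iris.
        At iris: go left to daisy.
          At daisy: no left child.
          At daisy: go right to lily.
            lily is a leaf — visit lily.
          Visit daisy.
        At iris: no right child.
        Visit iris.
      Visit fir.
    At reed: no right child.
    Visit reed.
  Visit poppy.
Visit yew.
Full post-order sequence: ivy, lime, sage, cedar, pear, kale, lily, daisy, iris, fir, reed, poppy, yew.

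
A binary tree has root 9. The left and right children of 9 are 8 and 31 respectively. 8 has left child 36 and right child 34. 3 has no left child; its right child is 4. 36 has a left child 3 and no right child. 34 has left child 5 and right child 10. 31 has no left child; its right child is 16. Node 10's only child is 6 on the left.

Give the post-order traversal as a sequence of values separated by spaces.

Post-order visits the left subtree, then the right subtree, then the node.
At 9: go left to 8.
  At 8: go left to 36.
    At 36: go left to 3.
      At 3: no left child.
      At 3: go right to 4.
        4 is a leaf — visit 4.
      Visit 3.
    At 36: no right child.
    Visit 36.
  At 8: go right to 34.
    At 34: go left to 5.
      5 is a leaf — visit 5.
    At 34: go right to 10.
      At 10: go left to 6.
        6 is a leaf — visit 6.
      At 10: no right child.
      Visit 10.
    Visit 34.
  Visit 8.
At 9: go right to 31.
  At 31: no left child.
  At 31: go right to 16.
    16 is a leaf — visit 16.
  Visit 31.
Visit 9.

4 3 36 5 6 10 34 8 16 31 9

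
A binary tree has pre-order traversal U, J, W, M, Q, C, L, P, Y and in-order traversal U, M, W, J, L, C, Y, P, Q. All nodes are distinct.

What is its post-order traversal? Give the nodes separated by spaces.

The first element of pre-order is the root; it splits in-order into left and right subtrees.
Root U: left subtree has 0 nodes { }, right has 8 {M, W, J, L, C, Y, P, Q}.
  Root J: left subtree has 2 nodes {M, W}, right has 5 {L, C, Y, P, Q}.
    Root W: left subtree has 1 node {M}, right has 0 { }.
    Root Q: left subtree has 4 nodes {L, C, Y, P}, right has 0 { }.
      Root C: left subtree has 1 node {L}, right has 2 {Y, P}.
        Root P: left subtree has 1 node {Y}, right has 0 { }.

M W L Y P C Q J U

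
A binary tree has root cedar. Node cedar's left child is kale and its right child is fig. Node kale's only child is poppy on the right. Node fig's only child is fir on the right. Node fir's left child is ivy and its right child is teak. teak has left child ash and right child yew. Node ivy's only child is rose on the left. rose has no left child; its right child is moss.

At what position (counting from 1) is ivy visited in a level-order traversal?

6

Level-order visits nodes level by level from the root, left to right within each level.
Level 0: cedar
Level 1: kale, fig
Level 2: poppy, fir
Level 3: ivy, teak
Level 4: rose, ash, yew
Level 5: moss
Full level-order sequence: cedar, kale, fig, poppy, fir, ivy, teak, rose, ash, yew, moss.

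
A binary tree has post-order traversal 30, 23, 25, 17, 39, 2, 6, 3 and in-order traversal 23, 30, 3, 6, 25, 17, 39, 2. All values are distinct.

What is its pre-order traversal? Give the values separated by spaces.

3 23 30 6 2 39 17 25

The last element of post-order is the root; it splits in-order into left and right subtrees.
Root 3: left subtree has 2 nodes {23, 30}, right has 5 {6, 25, 17, 39, 2}.
  Root 23: left subtree has 0 nodes { }, right has 1 {30}.
  Root 6: left subtree has 0 nodes { }, right has 4 {25, 17, 39, 2}.
    Root 2: left subtree has 3 nodes {25, 17, 39}, right has 0 { }.
      Root 39: left subtree has 2 nodes {25, 17}, right has 0 { }.
        Root 17: left subtree has 1 node {25}, right has 0 { }.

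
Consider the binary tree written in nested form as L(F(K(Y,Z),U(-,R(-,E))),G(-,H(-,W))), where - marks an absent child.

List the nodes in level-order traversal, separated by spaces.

Level-order visits nodes level by level from the root, left to right within each level.
Level 0: L
Level 1: F, G
Level 2: K, U, H
Level 3: Y, Z, R, W
Level 4: E

L F G K U H Y Z R W E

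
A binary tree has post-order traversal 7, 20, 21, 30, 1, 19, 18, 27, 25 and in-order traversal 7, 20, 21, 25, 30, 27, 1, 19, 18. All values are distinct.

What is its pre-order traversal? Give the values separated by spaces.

25 21 20 7 27 30 18 19 1

The last element of post-order is the root; it splits in-order into left and right subtrees.
Root 25: left subtree has 3 nodes {7, 20, 21}, right has 5 {30, 27, 1, 19, 18}.
  Root 21: left subtree has 2 nodes {7, 20}, right has 0 { }.
    Root 20: left subtree has 1 node {7}, right has 0 { }.
  Root 27: left subtree has 1 node {30}, right has 3 {1, 19, 18}.
    Root 18: left subtree has 2 nodes {1, 19}, right has 0 { }.
      Root 19: left subtree has 1 node {1}, right has 0 { }.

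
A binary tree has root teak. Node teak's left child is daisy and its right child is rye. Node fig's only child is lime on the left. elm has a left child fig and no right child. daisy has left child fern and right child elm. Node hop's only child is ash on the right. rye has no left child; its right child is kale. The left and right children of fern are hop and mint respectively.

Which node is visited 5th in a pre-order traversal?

ash

Pre-order visits the node, then its left subtree, then its right subtree.
Visit teak.
At teak: go left to daisy.
  Visit daisy.
  At daisy: go left to fern.
    Visit fern.
    At fern: go left to hop.
      Visit hop.
      At hop: no left child.
      At hop: go right to ash.
        ash is a leaf — visit ash.
    At fern: go right to mint.
      mint is a leaf — visit mint.
  At daisy: go right to elm.
    Visit elm.
    At elm: go left to fig.
      Visit fig.
      At fig: go left to lime.
        lime is a leaf — visit lime.
      At fig: no right child.
    At elm: no right child.
At teak: go right to rye.
  Visit rye.
  At rye: no left child.
  At rye: go right to kale.
    kale is a leaf — visit kale.
Full pre-order sequence: teak, daisy, fern, hop, ash, mint, elm, fig, lime, rye, kale.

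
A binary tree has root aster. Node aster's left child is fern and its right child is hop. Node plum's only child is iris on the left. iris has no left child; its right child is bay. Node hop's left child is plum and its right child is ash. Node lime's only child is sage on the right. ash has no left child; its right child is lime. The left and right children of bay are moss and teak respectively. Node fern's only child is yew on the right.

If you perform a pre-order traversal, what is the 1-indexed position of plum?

5

Pre-order visits the node, then its left subtree, then its right subtree.
Visit aster.
At aster: go left to fern.
  Visit fern.
  At fern: no left child.
  At fern: go right to yew.
    yew is a leaf — visit yew.
At aster: go right to hop.
  Visit hop.
  At hop: go left to plum.
    Visit plum.
    At plum: go left to iris.
      Visit iris.
      At iris: no left child.
      At iris: go right to bay.
        Visit bay.
        At bay: go left to moss.
          moss is a leaf — visit moss.
        At bay: go right to teak.
          teak is a leaf — visit teak.
    At plum: no right child.
  At hop: go right to ash.
    Visit ash.
    At ash: no left child.
    At ash: go right to lime.
      Visit lime.
      At lime: no left child.
      At lime: go right to sage.
        sage is a leaf — visit sage.
Full pre-order sequence: aster, fern, yew, hop, plum, iris, bay, moss, teak, ash, lime, sage.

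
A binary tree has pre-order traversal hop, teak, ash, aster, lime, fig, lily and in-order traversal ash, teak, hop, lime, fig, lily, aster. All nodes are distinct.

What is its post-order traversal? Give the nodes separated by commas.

The first element of pre-order is the root; it splits in-order into left and right subtrees.
Root hop: left subtree has 2 nodes {ash, teak}, right has 4 {lime, fig, lily, aster}.
  Root teak: left subtree has 1 node {ash}, right has 0 { }.
  Root aster: left subtree has 3 nodes {lime, fig, lily}, right has 0 { }.
    Root lime: left subtree has 0 nodes { }, right has 2 {fig, lily}.
      Root fig: left subtree has 0 nodes { }, right has 1 {lily}.

ash, teak, lily, fig, lime, aster, hop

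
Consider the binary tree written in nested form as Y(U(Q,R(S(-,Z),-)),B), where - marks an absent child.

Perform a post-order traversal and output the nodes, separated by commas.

Q, Z, S, R, U, B, Y

Post-order visits the left subtree, then the right subtree, then the node.
At Y: go left to U.
  At U: go left to Q.
    Q is a leaf — visit Q.
  At U: go right to R.
    At R: go left to S.
      At S: no left child.
      At S: go right to Z.
        Z is a leaf — visit Z.
      Visit S.
    At R: no right child.
    Visit R.
  Visit U.
At Y: go right to B.
  B is a leaf — visit B.
Visit Y.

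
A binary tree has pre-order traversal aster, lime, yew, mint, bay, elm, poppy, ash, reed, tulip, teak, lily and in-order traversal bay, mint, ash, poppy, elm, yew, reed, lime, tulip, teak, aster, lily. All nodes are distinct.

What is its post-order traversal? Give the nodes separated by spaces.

bay ash poppy elm mint reed yew teak tulip lime lily aster

The first element of pre-order is the root; it splits in-order into left and right subtrees.
Root aster: left subtree has 10 nodes {bay, mint, ash, poppy, elm, yew, reed, lime, tulip, teak}, right has 1 {lily}.
  Root lime: left subtree has 7 nodes {bay, mint, ash, poppy, elm, yew, reed}, right has 2 {tulip, teak}.
    Root yew: left subtree has 5 nodes {bay, mint, ash, poppy, elm}, right has 1 {reed}.
      Root mint: left subtree has 1 node {bay}, right has 3 {ash, poppy, elm}.
        Root elm: left subtree has 2 nodes {ash, poppy}, right has 0 { }.
          Root poppy: left subtree has 1 node {ash}, right has 0 { }.
    Root tulip: left subtree has 0 nodes { }, right has 1 {teak}.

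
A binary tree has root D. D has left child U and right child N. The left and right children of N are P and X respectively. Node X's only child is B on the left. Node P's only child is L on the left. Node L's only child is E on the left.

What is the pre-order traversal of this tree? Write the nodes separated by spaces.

D U N P L E X B

Pre-order visits the node, then its left subtree, then its right subtree.
Visit D.
At D: go left to U.
  U is a leaf — visit U.
At D: go right to N.
  Visit N.
  At N: go left to P.
    Visit P.
    At P: go left to L.
      Visit L.
      At L: go left to E.
        E is a leaf — visit E.
      At L: no right child.
    At P: no right child.
  At N: go right to X.
    Visit X.
    At X: go left to B.
      B is a leaf — visit B.
    At X: no right child.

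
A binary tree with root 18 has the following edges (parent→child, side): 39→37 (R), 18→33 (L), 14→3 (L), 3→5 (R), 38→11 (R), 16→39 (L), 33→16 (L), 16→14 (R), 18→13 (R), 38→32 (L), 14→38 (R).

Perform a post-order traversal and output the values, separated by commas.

Post-order visits the left subtree, then the right subtree, then the node.
At 18: go left to 33.
  At 33: go left to 16.
    At 16: go left to 39.
      At 39: no left child.
      At 39: go right to 37.
        37 is a leaf — visit 37.
      Visit 39.
    At 16: go right to 14.
      At 14: go left to 3.
        At 3: no left child.
        At 3: go right to 5.
          5 is a leaf — visit 5.
        Visit 3.
      At 14: go right to 38.
        At 38: go left to 32.
          32 is a leaf — visit 32.
        At 38: go right to 11.
          11 is a leaf — visit 11.
        Visit 38.
      Visit 14.
    Visit 16.
  At 33: no right child.
  Visit 33.
At 18: go right to 13.
  13 is a leaf — visit 13.
Visit 18.

37, 39, 5, 3, 32, 11, 38, 14, 16, 33, 13, 18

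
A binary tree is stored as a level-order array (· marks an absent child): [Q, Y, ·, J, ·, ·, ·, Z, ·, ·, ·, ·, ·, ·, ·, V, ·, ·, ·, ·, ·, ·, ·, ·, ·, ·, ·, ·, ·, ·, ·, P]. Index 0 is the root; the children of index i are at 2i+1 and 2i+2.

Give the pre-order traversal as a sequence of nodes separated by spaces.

Q Y J Z V P

Pre-order visits the node, then its left subtree, then its right subtree.
Visit Q.
At Q: go left to Y.
  Visit Y.
  At Y: go left to J.
    Visit J.
    At J: go left to Z.
      Visit Z.
      At Z: go left to V.
        Visit V.
        At V: go left to P.
          P is a leaf — visit P.
        At V: no right child.
      At Z: no right child.
    At J: no right child.
  At Y: no right child.
At Q: no right child.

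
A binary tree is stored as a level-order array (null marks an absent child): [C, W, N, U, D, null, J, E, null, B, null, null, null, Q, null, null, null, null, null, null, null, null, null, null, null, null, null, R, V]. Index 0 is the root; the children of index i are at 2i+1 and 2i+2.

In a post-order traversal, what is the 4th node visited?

D

Post-order visits the left subtree, then the right subtree, then the node.
At C: go left to W.
  At W: go left to U.
    At U: go left to E.
      E is a leaf — visit E.
    At U: no right child.
    Visit U.
  At W: go right to D.
    At D: go left to B.
      B is a leaf — visit B.
    At D: no right child.
    Visit D.
  Visit W.
At C: go right to N.
  At N: no left child.
  At N: go right to J.
    At J: go left to Q.
      At Q: go left to R.
        R is a leaf — visit R.
      At Q: go right to V.
        V is a leaf — visit V.
      Visit Q.
    At J: no right child.
    Visit J.
  Visit N.
Visit C.
Full post-order sequence: E, U, B, D, W, R, V, Q, J, N, C.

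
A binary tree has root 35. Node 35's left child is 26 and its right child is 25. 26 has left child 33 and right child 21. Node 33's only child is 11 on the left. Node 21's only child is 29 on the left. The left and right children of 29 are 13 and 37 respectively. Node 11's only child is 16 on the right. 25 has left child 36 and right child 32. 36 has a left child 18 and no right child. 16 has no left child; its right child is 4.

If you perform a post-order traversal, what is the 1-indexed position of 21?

Post-order visits the left subtree, then the right subtree, then the node.
At 35: go left to 26.
  At 26: go left to 33.
    At 33: go left to 11.
      At 11: no left child.
      At 11: go right to 16.
        At 16: no left child.
        At 16: go right to 4.
          4 is a leaf — visit 4.
        Visit 16.
      Visit 11.
    At 33: no right child.
    Visit 33.
  At 26: go right to 21.
    At 21: go left to 29.
      At 29: go left to 13.
        13 is a leaf — visit 13.
      At 29: go right to 37.
        37 is a leaf — visit 37.
      Visit 29.
    At 21: no right child.
    Visit 21.
  Visit 26.
At 35: go right to 25.
  At 25: go left to 36.
    At 36: go left to 18.
      18 is a leaf — visit 18.
    At 36: no right child.
    Visit 36.
  At 25: go right to 32.
    32 is a leaf — visit 32.
  Visit 25.
Visit 35.
Full post-order sequence: 4, 16, 11, 33, 13, 37, 29, 21, 26, 18, 36, 32, 25, 35.

8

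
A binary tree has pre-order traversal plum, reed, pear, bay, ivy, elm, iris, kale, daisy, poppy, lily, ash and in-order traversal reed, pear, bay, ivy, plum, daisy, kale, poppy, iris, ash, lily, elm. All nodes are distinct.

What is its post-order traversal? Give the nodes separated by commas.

The first element of pre-order is the root; it splits in-order into left and right subtrees.
Root plum: left subtree has 4 nodes {reed, pear, bay, ivy}, right has 7 {daisy, kale, poppy, iris, ash, lily, elm}.
  Root reed: left subtree has 0 nodes { }, right has 3 {pear, bay, ivy}.
    Root pear: left subtree has 0 nodes { }, right has 2 {bay, ivy}.
      Root bay: left subtree has 0 nodes { }, right has 1 {ivy}.
  Root elm: left subtree has 6 nodes {daisy, kale, poppy, iris, ash, lily}, right has 0 { }.
    Root iris: left subtree has 3 nodes {daisy, kale, poppy}, right has 2 {ash, lily}.
      Root kale: left subtree has 1 node {daisy}, right has 1 {poppy}.
      Root lily: left subtree has 1 node {ash}, right has 0 { }.

ivy, bay, pear, reed, daisy, poppy, kale, ash, lily, iris, elm, plum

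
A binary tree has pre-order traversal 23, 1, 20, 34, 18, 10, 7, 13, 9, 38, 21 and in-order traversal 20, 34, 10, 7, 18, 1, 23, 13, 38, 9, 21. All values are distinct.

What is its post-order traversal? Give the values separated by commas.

The first element of pre-order is the root; it splits in-order into left and right subtrees.
Root 23: left subtree has 6 nodes {20, 34, 10, 7, 18, 1}, right has 4 {13, 38, 9, 21}.
  Root 1: left subtree has 5 nodes {20, 34, 10, 7, 18}, right has 0 { }.
    Root 20: left subtree has 0 nodes { }, right has 4 {34, 10, 7, 18}.
      Root 34: left subtree has 0 nodes { }, right has 3 {10, 7, 18}.
        Root 18: left subtree has 2 nodes {10, 7}, right has 0 { }.
          Root 10: left subtree has 0 nodes { }, right has 1 {7}.
  Root 13: left subtree has 0 nodes { }, right has 3 {38, 9, 21}.
    Root 9: left subtree has 1 node {38}, right has 1 {21}.

7, 10, 18, 34, 20, 1, 38, 21, 9, 13, 23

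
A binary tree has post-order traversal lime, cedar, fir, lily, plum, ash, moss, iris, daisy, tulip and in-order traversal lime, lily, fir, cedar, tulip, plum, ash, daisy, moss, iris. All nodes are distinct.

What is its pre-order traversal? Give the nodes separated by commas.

tulip, lily, lime, fir, cedar, daisy, ash, plum, iris, moss

The last element of post-order is the root; it splits in-order into left and right subtrees.
Root tulip: left subtree has 4 nodes {lime, lily, fir, cedar}, right has 5 {plum, ash, daisy, moss, iris}.
  Root lily: left subtree has 1 node {lime}, right has 2 {fir, cedar}.
    Root fir: left subtree has 0 nodes { }, right has 1 {cedar}.
  Root daisy: left subtree has 2 nodes {plum, ash}, right has 2 {moss, iris}.
    Root ash: left subtree has 1 node {plum}, right has 0 { }.
    Root iris: left subtree has 1 node {moss}, right has 0 { }.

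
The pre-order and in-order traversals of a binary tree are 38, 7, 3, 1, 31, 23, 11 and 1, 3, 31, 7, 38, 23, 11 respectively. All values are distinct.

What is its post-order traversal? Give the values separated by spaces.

1 31 3 7 11 23 38

The first element of pre-order is the root; it splits in-order into left and right subtrees.
Root 38: left subtree has 4 nodes {1, 3, 31, 7}, right has 2 {23, 11}.
  Root 7: left subtree has 3 nodes {1, 3, 31}, right has 0 { }.
    Root 3: left subtree has 1 node {1}, right has 1 {31}.
  Root 23: left subtree has 0 nodes { }, right has 1 {11}.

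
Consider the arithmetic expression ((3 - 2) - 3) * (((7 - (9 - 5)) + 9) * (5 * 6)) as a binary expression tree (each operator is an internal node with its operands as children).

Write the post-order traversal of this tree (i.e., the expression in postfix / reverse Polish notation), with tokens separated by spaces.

Post-order on an expression tree gives postfix notation: for each operator, emit left operand, right operand, then the operator.

3 2 - 3 - 7 9 5 - - 9 + 5 6 * * *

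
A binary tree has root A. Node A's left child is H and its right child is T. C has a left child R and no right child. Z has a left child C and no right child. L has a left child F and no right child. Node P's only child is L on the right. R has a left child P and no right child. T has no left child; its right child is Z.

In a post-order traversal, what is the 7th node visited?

Post-order visits the left subtree, then the right subtree, then the node.
At A: go left to H.
  H is a leaf — visit H.
At A: go right to T.
  At T: no left child.
  At T: go right to Z.
    At Z: go left to C.
      At C: go left to R.
        At R: go left to P.
          At P: no left child.
          At P: go right to L.
            At L: go left to F.
              F is a leaf — visit F.
            At L: no right child.
            Visit L.
          Visit P.
        At R: no right child.
        Visit R.
      At C: no right child.
      Visit C.
    At Z: no right child.
    Visit Z.
  Visit T.
Visit A.
Full post-order sequence: H, F, L, P, R, C, Z, T, A.

Z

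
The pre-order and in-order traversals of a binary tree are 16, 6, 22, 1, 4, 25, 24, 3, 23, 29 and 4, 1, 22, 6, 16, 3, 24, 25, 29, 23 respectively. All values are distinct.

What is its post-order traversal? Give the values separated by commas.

The first element of pre-order is the root; it splits in-order into left and right subtrees.
Root 16: left subtree has 4 nodes {4, 1, 22, 6}, right has 5 {3, 24, 25, 29, 23}.
  Root 6: left subtree has 3 nodes {4, 1, 22}, right has 0 { }.
    Root 22: left subtree has 2 nodes {4, 1}, right has 0 { }.
      Root 1: left subtree has 1 node {4}, right has 0 { }.
  Root 25: left subtree has 2 nodes {3, 24}, right has 2 {29, 23}.
    Root 24: left subtree has 1 node {3}, right has 0 { }.
    Root 23: left subtree has 1 node {29}, right has 0 { }.

4, 1, 22, 6, 3, 24, 29, 23, 25, 16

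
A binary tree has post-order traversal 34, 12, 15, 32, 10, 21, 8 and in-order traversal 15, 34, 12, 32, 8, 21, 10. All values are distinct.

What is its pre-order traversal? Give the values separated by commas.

The last element of post-order is the root; it splits in-order into left and right subtrees.
Root 8: left subtree has 4 nodes {15, 34, 12, 32}, right has 2 {21, 10}.
  Root 32: left subtree has 3 nodes {15, 34, 12}, right has 0 { }.
    Root 15: left subtree has 0 nodes { }, right has 2 {34, 12}.
      Root 12: left subtree has 1 node {34}, right has 0 { }.
  Root 21: left subtree has 0 nodes { }, right has 1 {10}.

8, 32, 15, 12, 34, 21, 10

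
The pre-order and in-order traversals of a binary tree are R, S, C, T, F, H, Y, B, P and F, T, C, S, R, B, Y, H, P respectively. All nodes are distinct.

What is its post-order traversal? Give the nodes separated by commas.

F, T, C, S, B, Y, P, H, R

The first element of pre-order is the root; it splits in-order into left and right subtrees.
Root R: left subtree has 4 nodes {F, T, C, S}, right has 4 {B, Y, H, P}.
  Root S: left subtree has 3 nodes {F, T, C}, right has 0 { }.
    Root C: left subtree has 2 nodes {F, T}, right has 0 { }.
      Root T: left subtree has 1 node {F}, right has 0 { }.
  Root H: left subtree has 2 nodes {B, Y}, right has 1 {P}.
    Root Y: left subtree has 1 node {B}, right has 0 { }.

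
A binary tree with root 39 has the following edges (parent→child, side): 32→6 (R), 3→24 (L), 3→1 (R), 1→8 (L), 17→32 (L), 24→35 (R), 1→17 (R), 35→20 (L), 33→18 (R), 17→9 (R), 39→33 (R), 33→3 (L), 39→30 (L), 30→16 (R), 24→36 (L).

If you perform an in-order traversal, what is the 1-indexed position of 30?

In-order visits the left subtree, then the node, then the right subtree.
At 39: go left to 30.
  At 30: no left child.
  Visit 30.
  At 30: go right to 16.
    16 is a leaf — visit 16.
Visit 39.
At 39: go right to 33.
  At 33: go left to 3.
    At 3: go left to 24.
      At 24: go left to 36.
        36 is a leaf — visit 36.
      Visit 24.
      At 24: go right to 35.
        At 35: go left to 20.
          20 is a leaf — visit 20.
        Visit 35.
        At 35: no right child.
    Visit 3.
    At 3: go right to 1.
      At 1: go left to 8.
        8 is a leaf — visit 8.
      Visit 1.
      At 1: go right to 17.
        At 17: go left to 32.
          At 32: no left child.
          Visit 32.
          At 32: go right to 6.
            6 is a leaf — visit 6.
        Visit 17.
        At 17: go right to 9.
          9 is a leaf — visit 9.
  Visit 33.
  At 33: go right to 18.
    18 is a leaf — visit 18.
Full in-order sequence: 30, 16, 39, 36, 24, 20, 35, 3, 8, 1, 32, 6, 17, 9, 33, 18.

1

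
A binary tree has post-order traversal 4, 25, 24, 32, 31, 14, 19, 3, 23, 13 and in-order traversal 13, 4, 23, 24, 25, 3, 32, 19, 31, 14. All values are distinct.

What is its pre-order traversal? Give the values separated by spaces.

The last element of post-order is the root; it splits in-order into left and right subtrees.
Root 13: left subtree has 0 nodes { }, right has 9 {4, 23, 24, 25, 3, 32, 19, 31, 14}.
  Root 23: left subtree has 1 node {4}, right has 7 {24, 25, 3, 32, 19, 31, 14}.
    Root 3: left subtree has 2 nodes {24, 25}, right has 4 {32, 19, 31, 14}.
      Root 24: left subtree has 0 nodes { }, right has 1 {25}.
      Root 19: left subtree has 1 node {32}, right has 2 {31, 14}.
        Root 14: left subtree has 1 node {31}, right has 0 { }.

13 23 4 3 24 25 19 32 14 31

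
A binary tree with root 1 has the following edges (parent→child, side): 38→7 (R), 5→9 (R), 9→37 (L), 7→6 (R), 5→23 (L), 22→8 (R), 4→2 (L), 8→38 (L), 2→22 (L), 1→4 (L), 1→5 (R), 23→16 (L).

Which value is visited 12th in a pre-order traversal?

9

Pre-order visits the node, then its left subtree, then its right subtree.
Visit 1.
At 1: go left to 4.
  Visit 4.
  At 4: go left to 2.
    Visit 2.
    At 2: go left to 22.
      Visit 22.
      At 22: no left child.
      At 22: go right to 8.
        Visit 8.
        At 8: go left to 38.
          Visit 38.
          At 38: no left child.
          At 38: go right to 7.
            Visit 7.
            At 7: no left child.
            At 7: go right to 6.
              6 is a leaf — visit 6.
        At 8: no right child.
    At 2: no right child.
  At 4: no right child.
At 1: go right to 5.
  Visit 5.
  At 5: go left to 23.
    Visit 23.
    At 23: go left to 16.
      16 is a leaf — visit 16.
    At 23: no right child.
  At 5: go right to 9.
    Visit 9.
    At 9: go left to 37.
      37 is a leaf — visit 37.
    At 9: no right child.
Full pre-order sequence: 1, 4, 2, 22, 8, 38, 7, 6, 5, 23, 16, 9, 37.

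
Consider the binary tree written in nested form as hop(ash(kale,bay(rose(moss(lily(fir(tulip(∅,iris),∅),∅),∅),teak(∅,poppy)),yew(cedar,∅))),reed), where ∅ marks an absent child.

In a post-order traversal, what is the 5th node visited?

lily

Post-order visits the left subtree, then the right subtree, then the node.
At hop: go left to ash.
  At ash: go left to kale.
    kale is a leaf — visit kale.
  At ash: go right to bay.
    At bay: go left to rose.
      At rose: go left to moss.
        At moss: go left to lily.
          At lily: go left to fir.
            At fir: go left to tulip.
              At tulip: no left child.
              At tulip: go right to iris.
                iris is a leaf — visit iris.
              Visit tulip.
            At fir: no right child.
            Visit fir.
          At lily: no right child.
          Visit lily.
        At moss: no right child.
        Visit moss.
      At rose: go right to teak.
        At teak: no left child.
        At teak: go right to poppy.
          poppy is a leaf — visit poppy.
        Visit teak.
      Visit rose.
    At bay: go right to yew.
      At yew: go left to cedar.
        cedar is a leaf — visit cedar.
      At yew: no right child.
      Visit yew.
    Visit bay.
  Visit ash.
At hop: go right to reed.
  reed is a leaf — visit reed.
Visit hop.
Full post-order sequence: kale, iris, tulip, fir, lily, moss, poppy, teak, rose, cedar, yew, bay, ash, reed, hop.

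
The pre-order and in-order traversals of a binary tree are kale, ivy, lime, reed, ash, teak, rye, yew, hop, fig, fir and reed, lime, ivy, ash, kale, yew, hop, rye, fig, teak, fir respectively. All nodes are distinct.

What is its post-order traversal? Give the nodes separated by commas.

reed, lime, ash, ivy, hop, yew, fig, rye, fir, teak, kale

The first element of pre-order is the root; it splits in-order into left and right subtrees.
Root kale: left subtree has 4 nodes {reed, lime, ivy, ash}, right has 6 {yew, hop, rye, fig, teak, fir}.
  Root ivy: left subtree has 2 nodes {reed, lime}, right has 1 {ash}.
    Root lime: left subtree has 1 node {reed}, right has 0 { }.
  Root teak: left subtree has 4 nodes {yew, hop, rye, fig}, right has 1 {fir}.
    Root rye: left subtree has 2 nodes {yew, hop}, right has 1 {fig}.
      Root yew: left subtree has 0 nodes { }, right has 1 {hop}.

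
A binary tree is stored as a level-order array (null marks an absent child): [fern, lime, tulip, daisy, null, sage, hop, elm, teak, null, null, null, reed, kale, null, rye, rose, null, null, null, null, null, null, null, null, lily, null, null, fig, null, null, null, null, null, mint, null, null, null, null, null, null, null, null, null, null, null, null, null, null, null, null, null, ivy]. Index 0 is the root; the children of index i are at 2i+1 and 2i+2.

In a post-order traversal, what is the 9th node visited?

lily

Post-order visits the left subtree, then the right subtree, then the node.
At fern: go left to lime.
  At lime: go left to daisy.
    At daisy: go left to elm.
      At elm: go left to rye.
        rye is a leaf — visit rye.
      At elm: go right to rose.
        At rose: no left child.
        At rose: go right to mint.
          mint is a leaf — visit mint.
        Visit rose.
      Visit elm.
    At daisy: go right to teak.
      teak is a leaf — visit teak.
    Visit daisy.
  At lime: no right child.
  Visit lime.
At fern: go right to tulip.
  At tulip: go left to sage.
    At sage: no left child.
    At sage: go right to reed.
      At reed: go left to lily.
        At lily: no left child.
        At lily: go right to ivy.
          ivy is a leaf — visit ivy.
        Visit lily.
      At reed: no right child.
      Visit reed.
    Visit sage.
  At tulip: go right to hop.
    At hop: go left to kale.
      At kale: no left child.
      At kale: go right to fig.
        fig is a leaf — visit fig.
      Visit kale.
    At hop: no right child.
    Visit hop.
  Visit tulip.
Visit fern.
Full post-order sequence: rye, mint, rose, elm, teak, daisy, lime, ivy, lily, reed, sage, fig, kale, hop, tulip, fern.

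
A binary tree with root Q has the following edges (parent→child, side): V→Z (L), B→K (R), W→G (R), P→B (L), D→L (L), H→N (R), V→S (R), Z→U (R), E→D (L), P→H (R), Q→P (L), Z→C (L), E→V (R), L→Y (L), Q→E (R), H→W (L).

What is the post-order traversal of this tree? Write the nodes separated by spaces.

Post-order visits the left subtree, then the right subtree, then the node.
At Q: go left to P.
  At P: go left to B.
    At B: no left child.
    At B: go right to K.
      K is a leaf — visit K.
    Visit B.
  At P: go right to H.
    At H: go left to W.
      At W: no left child.
      At W: go right to G.
        G is a leaf — visit G.
      Visit W.
    At H: go right to N.
      N is a leaf — visit N.
    Visit H.
  Visit P.
At Q: go right to E.
  At E: go left to D.
    At D: go left to L.
      At L: go left to Y.
        Y is a leaf — visit Y.
      At L: no right child.
      Visit L.
    At D: no right child.
    Visit D.
  At E: go right to V.
    At V: go left to Z.
      At Z: go left to C.
        C is a leaf — visit C.
      At Z: go right to U.
        U is a leaf — visit U.
      Visit Z.
    At V: go right to S.
      S is a leaf — visit S.
    Visit V.
  Visit E.
Visit Q.

K B G W N H P Y L D C U Z S V E Q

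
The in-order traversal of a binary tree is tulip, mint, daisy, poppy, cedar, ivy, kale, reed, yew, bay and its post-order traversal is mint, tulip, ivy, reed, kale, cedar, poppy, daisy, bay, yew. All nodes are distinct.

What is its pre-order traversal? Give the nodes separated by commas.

yew, daisy, tulip, mint, poppy, cedar, kale, ivy, reed, bay

The last element of post-order is the root; it splits in-order into left and right subtrees.
Root yew: left subtree has 8 nodes {tulip, mint, daisy, poppy, cedar, ivy, kale, reed}, right has 1 {bay}.
  Root daisy: left subtree has 2 nodes {tulip, mint}, right has 5 {poppy, cedar, ivy, kale, reed}.
    Root tulip: left subtree has 0 nodes { }, right has 1 {mint}.
    Root poppy: left subtree has 0 nodes { }, right has 4 {cedar, ivy, kale, reed}.
      Root cedar: left subtree has 0 nodes { }, right has 3 {ivy, kale, reed}.
        Root kale: left subtree has 1 node {ivy}, right has 1 {reed}.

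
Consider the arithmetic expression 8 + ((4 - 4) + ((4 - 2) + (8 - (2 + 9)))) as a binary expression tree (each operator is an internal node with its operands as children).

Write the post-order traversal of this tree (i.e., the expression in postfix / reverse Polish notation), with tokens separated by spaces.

8 4 4 - 4 2 - 8 2 9 + - + + +

Post-order on an expression tree gives postfix notation: for each operator, emit left operand, right operand, then the operator.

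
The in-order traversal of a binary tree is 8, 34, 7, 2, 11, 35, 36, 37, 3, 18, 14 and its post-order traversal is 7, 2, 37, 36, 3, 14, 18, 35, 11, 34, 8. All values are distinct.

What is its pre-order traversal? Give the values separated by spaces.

8 34 11 2 7 35 18 3 36 37 14

The last element of post-order is the root; it splits in-order into left and right subtrees.
Root 8: left subtree has 0 nodes { }, right has 10 {34, 7, 2, 11, 35, 36, 37, 3, 18, 14}.
  Root 34: left subtree has 0 nodes { }, right has 9 {7, 2, 11, 35, 36, 37, 3, 18, 14}.
    Root 11: left subtree has 2 nodes {7, 2}, right has 6 {35, 36, 37, 3, 18, 14}.
      Root 2: left subtree has 1 node {7}, right has 0 { }.
      Root 35: left subtree has 0 nodes { }, right has 5 {36, 37, 3, 18, 14}.
        Root 18: left subtree has 3 nodes {36, 37, 3}, right has 1 {14}.
          Root 3: left subtree has 2 nodes {36, 37}, right has 0 { }.
            Root 36: left subtree has 0 nodes { }, right has 1 {37}.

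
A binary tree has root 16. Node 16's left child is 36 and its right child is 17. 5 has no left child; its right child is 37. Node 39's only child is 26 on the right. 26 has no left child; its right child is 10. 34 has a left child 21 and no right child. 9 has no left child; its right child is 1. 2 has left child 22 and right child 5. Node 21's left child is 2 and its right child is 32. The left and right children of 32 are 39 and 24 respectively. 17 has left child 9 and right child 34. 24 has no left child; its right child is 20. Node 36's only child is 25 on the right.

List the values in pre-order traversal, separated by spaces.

16 36 25 17 9 1 34 21 2 22 5 37 32 39 26 10 24 20

Pre-order visits the node, then its left subtree, then its right subtree.
Visit 16.
At 16: go left to 36.
  Visit 36.
  At 36: no left child.
  At 36: go right to 25.
    25 is a leaf — visit 25.
At 16: go right to 17.
  Visit 17.
  At 17: go left to 9.
    Visit 9.
    At 9: no left child.
    At 9: go right to 1.
      1 is a leaf — visit 1.
  At 17: go right to 34.
    Visit 34.
    At 34: go left to 21.
      Visit 21.
      At 21: go left to 2.
        Visit 2.
        At 2: go left to 22.
          22 is a leaf — visit 22.
        At 2: go right to 5.
          Visit 5.
          At 5: no left child.
          At 5: go right to 37.
            37 is a leaf — visit 37.
      At 21: go right to 32.
        Visit 32.
        At 32: go left to 39.
          Visit 39.
          At 39: no left child.
          At 39: go right to 26.
            Visit 26.
            At 26: no left child.
            At 26: go right to 10.
              10 is a leaf — visit 10.
        At 32: go right to 24.
          Visit 24.
          At 24: no left child.
          At 24: go right to 20.
            20 is a leaf — visit 20.
    At 34: no right child.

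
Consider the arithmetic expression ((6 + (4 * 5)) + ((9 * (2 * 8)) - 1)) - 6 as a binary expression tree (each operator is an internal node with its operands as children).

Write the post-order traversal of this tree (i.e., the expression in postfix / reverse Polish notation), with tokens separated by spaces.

Post-order on an expression tree gives postfix notation: for each operator, emit left operand, right operand, then the operator.

6 4 5 * + 9 2 8 * * 1 - + 6 -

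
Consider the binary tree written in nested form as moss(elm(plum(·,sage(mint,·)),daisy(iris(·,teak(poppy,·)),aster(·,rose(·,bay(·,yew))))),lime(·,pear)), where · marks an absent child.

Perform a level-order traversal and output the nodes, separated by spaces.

Level-order visits nodes level by level from the root, left to right within each level.
Level 0: moss
Level 1: elm, lime
Level 2: plum, daisy, pear
Level 3: sage, iris, aster
Level 4: mint, teak, rose
Level 5: poppy, bay
Level 6: yew

moss elm lime plum daisy pear sage iris aster mint teak rose poppy bay yew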